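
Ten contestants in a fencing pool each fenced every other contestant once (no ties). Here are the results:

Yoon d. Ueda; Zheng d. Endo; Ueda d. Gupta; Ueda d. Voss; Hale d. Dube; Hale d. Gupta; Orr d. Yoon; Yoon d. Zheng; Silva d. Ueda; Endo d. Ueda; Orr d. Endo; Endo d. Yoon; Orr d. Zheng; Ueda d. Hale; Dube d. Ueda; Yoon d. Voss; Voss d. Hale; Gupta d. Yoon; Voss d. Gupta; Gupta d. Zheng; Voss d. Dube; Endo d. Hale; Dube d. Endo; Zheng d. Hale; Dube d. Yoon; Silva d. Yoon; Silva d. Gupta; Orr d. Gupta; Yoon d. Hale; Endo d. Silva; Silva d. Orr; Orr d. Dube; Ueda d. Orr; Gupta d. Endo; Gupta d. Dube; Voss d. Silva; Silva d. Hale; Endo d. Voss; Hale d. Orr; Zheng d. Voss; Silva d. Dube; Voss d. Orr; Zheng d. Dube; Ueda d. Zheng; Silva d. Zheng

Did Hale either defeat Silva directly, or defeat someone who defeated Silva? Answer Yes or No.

Hale did not beat Silva directly.
Hale beat Gupta, Orr, Dube, but each of them lost to Silva. No two-step path.

No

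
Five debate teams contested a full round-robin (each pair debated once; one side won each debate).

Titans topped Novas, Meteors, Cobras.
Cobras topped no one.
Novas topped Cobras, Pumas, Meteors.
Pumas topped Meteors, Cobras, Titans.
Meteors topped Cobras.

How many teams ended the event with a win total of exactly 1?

Win totals: Meteors 1, Titans 3, Novas 3, Cobras 0, Pumas 3.
Exactly 1: Meteors — 1 team.

1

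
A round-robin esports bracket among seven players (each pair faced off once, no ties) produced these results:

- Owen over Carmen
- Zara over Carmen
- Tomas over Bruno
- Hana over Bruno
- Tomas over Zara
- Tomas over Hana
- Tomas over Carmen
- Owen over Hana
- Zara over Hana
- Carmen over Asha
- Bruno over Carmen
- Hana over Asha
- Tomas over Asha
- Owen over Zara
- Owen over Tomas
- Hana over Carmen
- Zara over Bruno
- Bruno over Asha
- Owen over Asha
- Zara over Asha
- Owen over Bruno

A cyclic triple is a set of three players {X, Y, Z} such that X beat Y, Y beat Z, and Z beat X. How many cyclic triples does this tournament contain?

0

Win totals: Owen 6, Carmen 1, Asha 0, Bruno 2, Tomas 5, Zara 4, Hana 3.
A player with w wins dominates both others in C(w,2) triples; summing gives 15 + 0 + 0 + 1 + 10 + 6 + 3 = 35 transitive triples.
Total triples C(7,3) = 35, so cyclic triples = 35 − 35 = 0.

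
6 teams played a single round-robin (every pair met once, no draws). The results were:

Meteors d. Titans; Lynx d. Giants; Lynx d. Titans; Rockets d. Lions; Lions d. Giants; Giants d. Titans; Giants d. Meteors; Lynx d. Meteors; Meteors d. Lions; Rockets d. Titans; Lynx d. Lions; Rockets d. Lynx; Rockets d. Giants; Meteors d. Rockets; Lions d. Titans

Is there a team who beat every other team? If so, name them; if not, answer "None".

None

Highest win total is Rockets with 4 (out of 5 possible).
Rockets lost to Meteors, so no team went undefeated.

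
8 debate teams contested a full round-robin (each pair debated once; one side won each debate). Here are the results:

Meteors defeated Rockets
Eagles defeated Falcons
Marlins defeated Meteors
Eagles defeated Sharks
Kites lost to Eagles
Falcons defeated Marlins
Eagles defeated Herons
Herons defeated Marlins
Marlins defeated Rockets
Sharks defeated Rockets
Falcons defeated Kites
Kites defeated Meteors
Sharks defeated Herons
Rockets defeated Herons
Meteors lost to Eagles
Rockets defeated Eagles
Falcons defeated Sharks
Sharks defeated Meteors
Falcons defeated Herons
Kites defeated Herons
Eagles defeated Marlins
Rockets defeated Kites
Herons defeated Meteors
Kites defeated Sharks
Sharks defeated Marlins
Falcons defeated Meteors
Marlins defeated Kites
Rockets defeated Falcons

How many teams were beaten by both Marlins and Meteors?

Marlins beat: Meteors, Rockets, Kites.
Meteors beat: Rockets.
Both beat: Rockets — 1.

1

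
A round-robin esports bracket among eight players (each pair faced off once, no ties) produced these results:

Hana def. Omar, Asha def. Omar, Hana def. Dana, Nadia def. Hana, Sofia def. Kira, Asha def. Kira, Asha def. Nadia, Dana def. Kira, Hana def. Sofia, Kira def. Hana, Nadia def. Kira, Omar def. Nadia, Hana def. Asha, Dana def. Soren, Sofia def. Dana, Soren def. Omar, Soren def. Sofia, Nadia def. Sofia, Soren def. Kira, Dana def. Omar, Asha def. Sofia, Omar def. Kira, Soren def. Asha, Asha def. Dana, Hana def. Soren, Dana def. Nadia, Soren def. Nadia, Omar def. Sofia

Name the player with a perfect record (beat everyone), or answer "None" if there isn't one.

None

Highest win total is Soren with 5 (out of 7 possible).
Soren lost to Dana, Hana, so no player went undefeated.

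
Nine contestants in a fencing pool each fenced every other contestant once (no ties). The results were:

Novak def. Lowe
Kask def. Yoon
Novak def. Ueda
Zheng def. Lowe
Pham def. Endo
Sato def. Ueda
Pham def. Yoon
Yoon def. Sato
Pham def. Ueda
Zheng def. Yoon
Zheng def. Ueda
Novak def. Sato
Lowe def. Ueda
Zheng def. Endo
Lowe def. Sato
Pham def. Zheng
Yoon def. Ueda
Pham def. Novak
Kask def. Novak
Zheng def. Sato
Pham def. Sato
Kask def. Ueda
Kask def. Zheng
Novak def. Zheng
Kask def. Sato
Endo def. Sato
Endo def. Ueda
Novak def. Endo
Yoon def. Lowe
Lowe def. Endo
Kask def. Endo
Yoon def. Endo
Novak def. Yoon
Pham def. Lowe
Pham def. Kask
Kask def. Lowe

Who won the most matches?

Pham

Win totals: Pham 8, Zheng 5, Yoon 4, Endo 2, Sato 1, Lowe 3, Kask 7, Ueda 0, Novak 6.
Pham leads with 8 wins (next highest: 7).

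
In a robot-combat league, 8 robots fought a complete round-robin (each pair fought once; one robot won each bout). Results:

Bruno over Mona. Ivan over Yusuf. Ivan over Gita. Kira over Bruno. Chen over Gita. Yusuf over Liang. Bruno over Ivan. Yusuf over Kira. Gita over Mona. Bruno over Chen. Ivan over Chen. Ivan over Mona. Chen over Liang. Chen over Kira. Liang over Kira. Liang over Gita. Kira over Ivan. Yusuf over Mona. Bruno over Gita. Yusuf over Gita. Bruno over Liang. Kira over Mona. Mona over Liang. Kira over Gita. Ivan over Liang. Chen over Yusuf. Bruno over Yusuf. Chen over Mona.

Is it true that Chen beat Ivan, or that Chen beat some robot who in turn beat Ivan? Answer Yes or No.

Yes

Chen did not beat Ivan directly.
Chen beat Mona, Liang, Yusuf, Kira, Gita. Of those, Kira beat Ivan.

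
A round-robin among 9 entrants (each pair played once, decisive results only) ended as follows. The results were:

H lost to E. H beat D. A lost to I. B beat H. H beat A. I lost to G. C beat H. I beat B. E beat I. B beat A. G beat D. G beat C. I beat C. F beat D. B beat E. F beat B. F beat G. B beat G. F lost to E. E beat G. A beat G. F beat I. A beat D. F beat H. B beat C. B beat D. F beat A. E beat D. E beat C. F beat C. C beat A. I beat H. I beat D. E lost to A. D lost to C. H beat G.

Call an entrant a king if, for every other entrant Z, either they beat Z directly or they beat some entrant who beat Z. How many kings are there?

3

A cannot reach B in two steps.
B reaches everyone (king).
C cannot reach B, F, I in two steps.
D cannot reach A, B, C, E, F, G, H, I in two steps.
E reaches everyone (king).
F reaches everyone (king).
G cannot reach E, F in two steps.
H cannot reach B, F in two steps.
I cannot reach F in two steps.
Kings: B, E, F — 3.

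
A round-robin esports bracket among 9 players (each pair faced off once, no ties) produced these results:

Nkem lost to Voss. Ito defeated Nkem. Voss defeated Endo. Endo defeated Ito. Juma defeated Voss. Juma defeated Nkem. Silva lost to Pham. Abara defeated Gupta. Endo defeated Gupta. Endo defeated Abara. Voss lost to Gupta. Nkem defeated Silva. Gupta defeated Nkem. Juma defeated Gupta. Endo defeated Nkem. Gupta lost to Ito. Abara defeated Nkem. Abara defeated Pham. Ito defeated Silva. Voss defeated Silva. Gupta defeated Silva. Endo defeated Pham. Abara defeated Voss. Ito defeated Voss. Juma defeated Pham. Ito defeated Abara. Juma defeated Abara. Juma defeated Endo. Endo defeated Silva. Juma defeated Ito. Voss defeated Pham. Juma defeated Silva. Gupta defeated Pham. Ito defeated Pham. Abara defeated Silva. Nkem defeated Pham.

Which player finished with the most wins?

Win totals: Ito 6, Juma 8, Voss 4, Gupta 4, Silva 0, Pham 1, Abara 5, Nkem 2, Endo 6.
Juma leads with 8 wins (next highest: 6).

Juma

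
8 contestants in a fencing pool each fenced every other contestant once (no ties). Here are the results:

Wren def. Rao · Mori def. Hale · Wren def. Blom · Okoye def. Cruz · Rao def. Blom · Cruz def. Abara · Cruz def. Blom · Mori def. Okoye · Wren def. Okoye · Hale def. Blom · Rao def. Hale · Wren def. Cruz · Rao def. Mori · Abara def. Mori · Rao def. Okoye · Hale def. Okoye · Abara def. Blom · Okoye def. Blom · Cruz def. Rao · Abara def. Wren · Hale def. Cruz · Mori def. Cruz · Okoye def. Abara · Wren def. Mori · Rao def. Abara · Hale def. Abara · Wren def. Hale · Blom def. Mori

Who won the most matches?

Wren

Win totals: Abara 3, Blom 1, Okoye 3, Hale 4, Mori 3, Cruz 3, Wren 6, Rao 5.
Wren leads with 6 wins (next highest: 5).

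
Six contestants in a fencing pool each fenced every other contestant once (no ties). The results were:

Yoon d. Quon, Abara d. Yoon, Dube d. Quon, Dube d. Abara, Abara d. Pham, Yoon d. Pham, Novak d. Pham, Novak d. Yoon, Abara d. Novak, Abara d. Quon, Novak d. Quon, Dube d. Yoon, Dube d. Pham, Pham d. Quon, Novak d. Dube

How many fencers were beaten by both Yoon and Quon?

0

Yoon beat: Quon, Pham.
Quon beat: no one.
No one was beaten by both.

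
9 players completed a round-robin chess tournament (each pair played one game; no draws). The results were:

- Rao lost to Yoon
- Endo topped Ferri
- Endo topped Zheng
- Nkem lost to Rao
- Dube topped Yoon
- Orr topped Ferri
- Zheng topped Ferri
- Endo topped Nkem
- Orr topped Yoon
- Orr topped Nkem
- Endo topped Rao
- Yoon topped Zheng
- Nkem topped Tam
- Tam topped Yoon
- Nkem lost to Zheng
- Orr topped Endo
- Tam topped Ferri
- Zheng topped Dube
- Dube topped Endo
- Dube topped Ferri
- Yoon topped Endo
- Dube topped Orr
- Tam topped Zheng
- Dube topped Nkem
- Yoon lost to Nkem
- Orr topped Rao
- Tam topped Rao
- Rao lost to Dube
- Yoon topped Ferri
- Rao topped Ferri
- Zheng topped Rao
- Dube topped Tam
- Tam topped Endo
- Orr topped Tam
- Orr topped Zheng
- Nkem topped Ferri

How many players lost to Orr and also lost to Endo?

Orr beat: Endo, Tam, Zheng, Yoon, Nkem, Ferri, Rao.
Endo beat: Zheng, Nkem, Ferri, Rao.
Both beat: Zheng, Nkem, Ferri, Rao — 4.

4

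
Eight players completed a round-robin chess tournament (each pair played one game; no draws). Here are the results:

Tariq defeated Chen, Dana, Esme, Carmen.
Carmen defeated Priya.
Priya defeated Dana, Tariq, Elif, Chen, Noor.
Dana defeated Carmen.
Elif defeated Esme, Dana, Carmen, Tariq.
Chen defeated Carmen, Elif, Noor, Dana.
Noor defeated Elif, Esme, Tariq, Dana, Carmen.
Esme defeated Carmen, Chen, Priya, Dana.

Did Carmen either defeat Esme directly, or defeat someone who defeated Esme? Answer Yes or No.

Carmen did not beat Esme directly.
Carmen beat Priya, but each of them lost to Esme. No two-step path.

No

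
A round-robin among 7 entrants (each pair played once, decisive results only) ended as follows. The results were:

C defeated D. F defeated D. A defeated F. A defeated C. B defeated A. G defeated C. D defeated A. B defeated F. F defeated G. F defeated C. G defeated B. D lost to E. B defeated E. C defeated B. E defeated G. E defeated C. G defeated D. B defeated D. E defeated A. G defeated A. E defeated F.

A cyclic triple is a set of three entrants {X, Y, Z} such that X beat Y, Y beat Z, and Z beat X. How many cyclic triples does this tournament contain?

Win totals: A 2, B 4, C 2, D 1, E 5, F 3, G 4.
An entrant with w wins dominates both others in C(w,2) triples; summing gives 1 + 6 + 1 + 0 + 10 + 3 + 6 = 27 transitive triples.
Total triples C(7,3) = 35, so cyclic triples = 35 − 27 = 8.

8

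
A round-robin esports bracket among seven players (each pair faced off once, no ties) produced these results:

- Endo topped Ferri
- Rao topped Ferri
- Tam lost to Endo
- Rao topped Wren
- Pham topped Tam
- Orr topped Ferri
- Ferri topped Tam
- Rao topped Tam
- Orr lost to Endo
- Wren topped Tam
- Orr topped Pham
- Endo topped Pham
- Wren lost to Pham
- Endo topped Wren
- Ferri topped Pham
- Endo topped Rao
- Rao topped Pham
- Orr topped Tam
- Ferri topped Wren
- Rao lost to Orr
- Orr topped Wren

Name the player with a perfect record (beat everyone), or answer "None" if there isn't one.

Endo has 6 wins out of 6 opponents — a perfect record.

Endo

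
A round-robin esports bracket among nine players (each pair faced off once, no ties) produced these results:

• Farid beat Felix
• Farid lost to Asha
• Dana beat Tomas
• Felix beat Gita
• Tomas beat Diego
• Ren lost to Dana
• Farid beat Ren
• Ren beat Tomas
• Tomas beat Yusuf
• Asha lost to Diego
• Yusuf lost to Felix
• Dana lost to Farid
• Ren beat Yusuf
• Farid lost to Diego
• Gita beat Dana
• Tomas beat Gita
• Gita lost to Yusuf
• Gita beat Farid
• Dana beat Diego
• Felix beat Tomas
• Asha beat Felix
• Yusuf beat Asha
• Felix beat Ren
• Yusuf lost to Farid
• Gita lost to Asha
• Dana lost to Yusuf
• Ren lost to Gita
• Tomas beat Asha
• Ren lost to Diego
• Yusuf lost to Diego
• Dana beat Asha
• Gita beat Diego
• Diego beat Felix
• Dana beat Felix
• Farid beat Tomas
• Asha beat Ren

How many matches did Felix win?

Felix's results: beat Ren, Tomas, Yusuf, Gita; lost to Diego, Farid, Dana, Asha.
That is 4 wins.

4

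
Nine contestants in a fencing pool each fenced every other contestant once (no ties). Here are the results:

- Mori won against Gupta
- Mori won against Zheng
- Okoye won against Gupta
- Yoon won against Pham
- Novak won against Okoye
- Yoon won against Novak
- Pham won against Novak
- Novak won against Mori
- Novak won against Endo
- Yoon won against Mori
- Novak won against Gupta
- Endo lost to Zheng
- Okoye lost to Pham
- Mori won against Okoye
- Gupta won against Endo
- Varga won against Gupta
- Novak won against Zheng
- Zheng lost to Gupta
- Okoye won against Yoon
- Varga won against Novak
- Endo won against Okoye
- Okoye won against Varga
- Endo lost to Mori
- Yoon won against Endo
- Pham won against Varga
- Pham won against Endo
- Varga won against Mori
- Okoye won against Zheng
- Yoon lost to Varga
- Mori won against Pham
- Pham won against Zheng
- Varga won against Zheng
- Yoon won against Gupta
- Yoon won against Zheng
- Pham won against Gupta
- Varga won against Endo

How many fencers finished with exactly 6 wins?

Win totals: Endo 1, Zheng 1, Pham 6, Novak 5, Yoon 6, Gupta 2, Mori 5, Okoye 4, Varga 6.
Exactly 6: Pham, Yoon, Varga — 3 fencers.

3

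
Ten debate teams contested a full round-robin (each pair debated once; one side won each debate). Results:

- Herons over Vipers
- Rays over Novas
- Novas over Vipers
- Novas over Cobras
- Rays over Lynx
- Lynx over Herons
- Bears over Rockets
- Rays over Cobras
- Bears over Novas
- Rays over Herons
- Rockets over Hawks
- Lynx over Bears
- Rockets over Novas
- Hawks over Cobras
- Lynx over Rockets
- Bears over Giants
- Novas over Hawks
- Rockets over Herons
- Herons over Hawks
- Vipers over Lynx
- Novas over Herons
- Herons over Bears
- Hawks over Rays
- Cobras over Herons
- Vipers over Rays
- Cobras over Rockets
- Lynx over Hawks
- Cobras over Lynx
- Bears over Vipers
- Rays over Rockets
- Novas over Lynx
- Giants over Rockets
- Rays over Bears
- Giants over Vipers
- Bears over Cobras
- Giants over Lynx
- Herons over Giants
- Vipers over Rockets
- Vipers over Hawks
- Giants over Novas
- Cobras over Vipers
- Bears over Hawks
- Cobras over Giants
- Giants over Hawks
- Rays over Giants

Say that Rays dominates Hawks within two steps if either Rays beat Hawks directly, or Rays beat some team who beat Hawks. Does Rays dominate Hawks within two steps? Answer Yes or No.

Yes

Rays did not beat Hawks directly.
Rays beat Lynx, Novas, Rockets, Herons, Cobras, Bears, Giants. Of those, Lynx beat Hawks.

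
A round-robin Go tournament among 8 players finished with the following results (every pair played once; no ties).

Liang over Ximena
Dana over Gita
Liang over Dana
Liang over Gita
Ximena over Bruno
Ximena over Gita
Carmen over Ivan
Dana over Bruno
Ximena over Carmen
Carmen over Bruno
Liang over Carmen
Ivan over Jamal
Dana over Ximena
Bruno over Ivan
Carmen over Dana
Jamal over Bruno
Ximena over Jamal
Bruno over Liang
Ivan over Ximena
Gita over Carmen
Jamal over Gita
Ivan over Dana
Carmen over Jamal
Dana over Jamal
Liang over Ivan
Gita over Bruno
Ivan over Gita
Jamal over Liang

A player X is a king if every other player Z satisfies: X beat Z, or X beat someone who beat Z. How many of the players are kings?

7

Dana reaches everyone (king).
Jamal reaches everyone (king).
Bruno reaches everyone (king).
Ivan reaches everyone (king).
Liang reaches everyone (king).
Gita cannot reach Ximena in two steps.
Ximena reaches everyone (king).
Carmen reaches everyone (king).
Kings: Dana, Jamal, Bruno, Ivan, Liang, Ximena, Carmen — 7.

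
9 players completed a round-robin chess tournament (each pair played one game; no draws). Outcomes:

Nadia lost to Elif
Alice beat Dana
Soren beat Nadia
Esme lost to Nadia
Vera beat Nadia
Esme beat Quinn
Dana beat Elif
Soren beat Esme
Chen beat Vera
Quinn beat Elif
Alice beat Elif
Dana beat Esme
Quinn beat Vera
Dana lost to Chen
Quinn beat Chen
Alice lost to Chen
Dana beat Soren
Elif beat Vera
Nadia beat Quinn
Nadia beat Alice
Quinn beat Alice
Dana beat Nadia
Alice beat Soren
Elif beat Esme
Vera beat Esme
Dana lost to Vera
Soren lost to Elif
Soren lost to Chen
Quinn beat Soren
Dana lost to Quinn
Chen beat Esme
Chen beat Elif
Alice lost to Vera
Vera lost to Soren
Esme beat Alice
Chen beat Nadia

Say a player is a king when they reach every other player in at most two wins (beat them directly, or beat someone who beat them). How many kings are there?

Esme cannot reach Nadia in two steps.
Chen reaches everyone (king).
Quinn reaches everyone (king).
Nadia reaches everyone (king).
Vera cannot reach Chen in two steps.
Soren cannot reach Chen, Elif in two steps.
Alice cannot reach Chen, Quinn in two steps.
Elif cannot reach Chen in two steps.
Dana cannot reach Chen in two steps.
Kings: Chen, Quinn, Nadia — 3.

3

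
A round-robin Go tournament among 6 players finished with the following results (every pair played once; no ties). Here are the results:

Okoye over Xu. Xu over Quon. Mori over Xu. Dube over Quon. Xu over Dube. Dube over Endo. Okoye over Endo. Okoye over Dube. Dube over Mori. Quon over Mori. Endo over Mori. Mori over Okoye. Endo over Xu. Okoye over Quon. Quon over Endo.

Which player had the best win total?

Okoye

Win totals: Dube 3, Xu 2, Endo 2, Okoye 4, Mori 2, Quon 2.
Okoye leads with 4 wins (next highest: 3).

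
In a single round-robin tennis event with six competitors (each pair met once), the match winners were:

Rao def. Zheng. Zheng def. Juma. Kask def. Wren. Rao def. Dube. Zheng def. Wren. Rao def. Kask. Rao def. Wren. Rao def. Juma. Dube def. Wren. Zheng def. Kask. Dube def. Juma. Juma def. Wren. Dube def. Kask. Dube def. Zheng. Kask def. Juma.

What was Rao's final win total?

5

Rao's results: beat Juma, Kask, Wren, Dube, Zheng; lost to no one.
That is 5 wins.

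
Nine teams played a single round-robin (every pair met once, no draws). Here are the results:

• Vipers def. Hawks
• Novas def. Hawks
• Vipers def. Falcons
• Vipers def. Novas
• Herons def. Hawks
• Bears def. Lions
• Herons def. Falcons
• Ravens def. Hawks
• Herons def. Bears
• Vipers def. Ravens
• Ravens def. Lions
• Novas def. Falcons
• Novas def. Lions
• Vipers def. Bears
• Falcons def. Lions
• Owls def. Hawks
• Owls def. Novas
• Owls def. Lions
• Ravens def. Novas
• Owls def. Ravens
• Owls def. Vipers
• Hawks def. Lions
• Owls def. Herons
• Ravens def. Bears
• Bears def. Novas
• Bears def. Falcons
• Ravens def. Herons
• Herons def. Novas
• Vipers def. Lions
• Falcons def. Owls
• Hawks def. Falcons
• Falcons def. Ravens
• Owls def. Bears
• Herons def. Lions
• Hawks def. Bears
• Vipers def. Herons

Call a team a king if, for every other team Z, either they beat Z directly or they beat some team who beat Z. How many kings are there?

3

Novas cannot reach Herons, Vipers in two steps.
Hawks cannot reach Herons, Vipers in two steps.
Ravens cannot reach Owls, Vipers in two steps.
Falcons reaches everyone (king).
Bears cannot reach Herons, Vipers in two steps.
Owls reaches everyone (king).
Lions cannot reach Novas, Hawks, Ravens, Falcons, Bears, Owls, Herons, Vipers in two steps.
Herons cannot reach Vipers in two steps.
Vipers reaches everyone (king).
Kings: Falcons, Owls, Vipers — 3.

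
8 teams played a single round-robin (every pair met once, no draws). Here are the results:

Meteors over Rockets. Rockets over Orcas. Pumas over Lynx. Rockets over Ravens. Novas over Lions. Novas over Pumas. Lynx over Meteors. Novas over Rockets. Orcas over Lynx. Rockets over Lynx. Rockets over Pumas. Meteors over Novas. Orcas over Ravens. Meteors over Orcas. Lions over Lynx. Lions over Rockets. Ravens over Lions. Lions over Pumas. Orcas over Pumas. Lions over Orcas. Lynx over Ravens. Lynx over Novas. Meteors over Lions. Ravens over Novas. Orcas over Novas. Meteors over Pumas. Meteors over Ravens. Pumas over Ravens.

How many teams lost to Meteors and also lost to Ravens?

2

Meteors beat: Ravens, Lions, Pumas, Rockets, Novas, Orcas.
Ravens beat: Lions, Novas.
Both beat: Lions, Novas — 2.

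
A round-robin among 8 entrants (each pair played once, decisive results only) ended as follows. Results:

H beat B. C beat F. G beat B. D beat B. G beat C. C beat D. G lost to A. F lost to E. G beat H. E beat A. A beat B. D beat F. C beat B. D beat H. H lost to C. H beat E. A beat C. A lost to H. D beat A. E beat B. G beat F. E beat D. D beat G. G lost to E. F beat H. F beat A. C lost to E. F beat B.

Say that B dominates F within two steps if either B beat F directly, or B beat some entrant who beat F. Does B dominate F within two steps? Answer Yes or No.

No

B did not beat F directly.
B beat no one, so there is no intermediate entrant.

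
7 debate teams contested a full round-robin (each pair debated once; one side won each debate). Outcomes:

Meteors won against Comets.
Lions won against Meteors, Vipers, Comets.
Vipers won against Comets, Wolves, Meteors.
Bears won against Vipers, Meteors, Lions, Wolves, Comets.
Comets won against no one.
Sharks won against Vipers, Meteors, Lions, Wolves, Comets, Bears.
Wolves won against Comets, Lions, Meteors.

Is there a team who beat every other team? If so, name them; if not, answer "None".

Sharks

Sharks has 6 wins out of 6 opponents — a perfect record.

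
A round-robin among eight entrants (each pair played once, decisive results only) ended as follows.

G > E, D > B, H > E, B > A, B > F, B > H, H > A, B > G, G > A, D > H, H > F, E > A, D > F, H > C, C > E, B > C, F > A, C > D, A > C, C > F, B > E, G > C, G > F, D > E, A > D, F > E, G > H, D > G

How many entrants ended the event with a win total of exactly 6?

Win totals: A 2, B 6, C 3, D 5, E 1, F 2, G 5, H 4.
Exactly 6: B — 1 entrant.

1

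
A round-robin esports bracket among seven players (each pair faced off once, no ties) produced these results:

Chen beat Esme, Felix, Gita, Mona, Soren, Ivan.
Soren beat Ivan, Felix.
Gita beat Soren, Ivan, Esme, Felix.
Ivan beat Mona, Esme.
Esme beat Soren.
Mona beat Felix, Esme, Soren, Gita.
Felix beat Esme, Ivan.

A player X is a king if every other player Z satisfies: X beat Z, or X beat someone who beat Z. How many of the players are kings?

Soren cannot reach Chen, Gita in two steps.
Mona cannot reach Chen in two steps.
Chen reaches everyone (king).
Gita cannot reach Chen in two steps.
Felix cannot reach Chen, Gita in two steps.
Ivan cannot reach Chen in two steps.
Esme cannot reach Mona, Chen, Gita in two steps.
Kings: Chen — 1.

1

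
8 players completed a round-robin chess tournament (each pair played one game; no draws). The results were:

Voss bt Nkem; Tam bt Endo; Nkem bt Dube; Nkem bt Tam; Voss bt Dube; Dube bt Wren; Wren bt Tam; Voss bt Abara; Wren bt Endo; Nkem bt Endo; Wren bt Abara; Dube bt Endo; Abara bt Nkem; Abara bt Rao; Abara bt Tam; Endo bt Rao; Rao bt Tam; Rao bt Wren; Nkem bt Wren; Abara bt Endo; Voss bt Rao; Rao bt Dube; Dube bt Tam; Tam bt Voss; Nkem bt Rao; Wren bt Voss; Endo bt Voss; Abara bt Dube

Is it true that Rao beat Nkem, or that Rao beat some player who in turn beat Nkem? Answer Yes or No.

Rao did not beat Nkem directly.
Rao beat Wren, Tam, Dube, but each of them lost to Nkem. No two-step path.

No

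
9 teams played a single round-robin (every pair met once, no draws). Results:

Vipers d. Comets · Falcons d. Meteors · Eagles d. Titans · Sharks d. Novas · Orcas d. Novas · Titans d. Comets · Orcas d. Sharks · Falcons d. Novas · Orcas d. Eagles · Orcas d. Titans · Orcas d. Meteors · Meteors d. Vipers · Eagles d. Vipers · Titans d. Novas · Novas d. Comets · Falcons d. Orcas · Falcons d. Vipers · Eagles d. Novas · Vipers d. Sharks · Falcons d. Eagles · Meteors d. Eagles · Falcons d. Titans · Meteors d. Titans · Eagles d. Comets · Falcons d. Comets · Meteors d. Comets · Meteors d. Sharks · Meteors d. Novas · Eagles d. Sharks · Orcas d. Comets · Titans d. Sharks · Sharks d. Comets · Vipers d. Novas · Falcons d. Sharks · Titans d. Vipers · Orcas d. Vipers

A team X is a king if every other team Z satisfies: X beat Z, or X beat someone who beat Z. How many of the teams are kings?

1

Meteors cannot reach Orcas, Falcons in two steps.
Orcas cannot reach Falcons in two steps.
Novas cannot reach Meteors, Orcas, Titans, Eagles, Sharks, Vipers, Falcons in two steps.
Titans cannot reach Meteors, Orcas, Eagles, Falcons in two steps.
Eagles cannot reach Meteors, Orcas, Falcons in two steps.
Comets cannot reach Meteors, Orcas, Novas, Titans, Eagles, Sharks, Vipers, Falcons in two steps.
Sharks cannot reach Meteors, Orcas, Titans, Eagles, Vipers, Falcons in two steps.
Vipers cannot reach Meteors, Orcas, Titans, Eagles, Falcons in two steps.
Falcons reaches everyone (king).
Kings: Falcons — 1.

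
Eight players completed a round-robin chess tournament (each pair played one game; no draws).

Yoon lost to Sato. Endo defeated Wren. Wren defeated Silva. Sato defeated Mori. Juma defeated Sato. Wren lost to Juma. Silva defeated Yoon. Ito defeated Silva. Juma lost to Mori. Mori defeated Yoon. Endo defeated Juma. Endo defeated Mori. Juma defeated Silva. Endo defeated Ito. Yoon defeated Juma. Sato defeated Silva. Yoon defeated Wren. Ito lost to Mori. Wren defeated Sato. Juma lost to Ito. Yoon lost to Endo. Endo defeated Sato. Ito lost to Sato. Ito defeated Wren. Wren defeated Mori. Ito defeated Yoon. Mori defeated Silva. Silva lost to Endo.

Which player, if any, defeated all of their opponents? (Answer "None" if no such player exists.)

Endo

Endo has 7 wins out of 7 opponents — a perfect record.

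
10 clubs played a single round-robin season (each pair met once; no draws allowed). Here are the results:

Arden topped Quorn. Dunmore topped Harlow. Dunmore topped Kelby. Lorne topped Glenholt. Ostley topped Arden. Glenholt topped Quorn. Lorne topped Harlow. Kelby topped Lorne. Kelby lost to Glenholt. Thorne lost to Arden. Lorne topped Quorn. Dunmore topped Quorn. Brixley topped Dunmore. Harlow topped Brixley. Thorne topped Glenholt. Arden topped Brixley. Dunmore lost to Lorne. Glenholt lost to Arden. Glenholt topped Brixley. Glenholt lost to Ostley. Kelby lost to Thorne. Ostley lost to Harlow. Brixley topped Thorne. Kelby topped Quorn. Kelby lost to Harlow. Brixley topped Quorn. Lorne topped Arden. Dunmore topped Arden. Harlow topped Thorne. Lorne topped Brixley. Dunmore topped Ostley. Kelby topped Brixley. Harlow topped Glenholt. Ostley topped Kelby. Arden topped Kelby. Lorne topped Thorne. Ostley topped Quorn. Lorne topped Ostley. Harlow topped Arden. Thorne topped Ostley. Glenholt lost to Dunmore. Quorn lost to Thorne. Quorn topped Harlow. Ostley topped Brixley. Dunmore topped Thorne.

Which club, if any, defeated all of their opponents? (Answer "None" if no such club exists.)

Highest win total is Lorne with 8 (out of 9 possible).
Lorne lost to Kelby, so no club went undefeated.

None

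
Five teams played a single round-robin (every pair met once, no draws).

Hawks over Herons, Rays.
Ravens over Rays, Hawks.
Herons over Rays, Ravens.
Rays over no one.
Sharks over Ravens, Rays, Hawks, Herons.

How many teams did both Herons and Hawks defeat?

1

Herons beat: Rays, Ravens.
Hawks beat: Herons, Rays.
Both beat: Rays — 1.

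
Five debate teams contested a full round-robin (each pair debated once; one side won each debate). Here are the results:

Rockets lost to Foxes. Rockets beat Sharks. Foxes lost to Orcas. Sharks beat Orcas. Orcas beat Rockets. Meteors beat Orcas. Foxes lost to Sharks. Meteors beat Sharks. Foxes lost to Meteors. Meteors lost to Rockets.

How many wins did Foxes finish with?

1

Foxes' results: beat Rockets; lost to Orcas, Meteors, Sharks.
That is 1 win.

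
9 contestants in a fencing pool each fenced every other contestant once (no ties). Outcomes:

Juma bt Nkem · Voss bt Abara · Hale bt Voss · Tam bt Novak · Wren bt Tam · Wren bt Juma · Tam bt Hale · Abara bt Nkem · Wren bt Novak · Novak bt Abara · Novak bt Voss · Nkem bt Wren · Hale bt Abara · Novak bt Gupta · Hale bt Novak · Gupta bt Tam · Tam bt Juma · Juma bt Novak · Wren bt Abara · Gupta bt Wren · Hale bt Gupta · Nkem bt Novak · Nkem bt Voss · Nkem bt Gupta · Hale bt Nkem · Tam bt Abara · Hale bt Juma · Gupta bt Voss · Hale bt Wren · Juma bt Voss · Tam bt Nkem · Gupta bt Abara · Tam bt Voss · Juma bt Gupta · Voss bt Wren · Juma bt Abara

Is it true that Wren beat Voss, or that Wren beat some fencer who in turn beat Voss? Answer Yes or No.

Wren did not beat Voss directly.
Wren beat Tam, Juma, Novak, Abara. Of those, Tam beat Voss.

Yes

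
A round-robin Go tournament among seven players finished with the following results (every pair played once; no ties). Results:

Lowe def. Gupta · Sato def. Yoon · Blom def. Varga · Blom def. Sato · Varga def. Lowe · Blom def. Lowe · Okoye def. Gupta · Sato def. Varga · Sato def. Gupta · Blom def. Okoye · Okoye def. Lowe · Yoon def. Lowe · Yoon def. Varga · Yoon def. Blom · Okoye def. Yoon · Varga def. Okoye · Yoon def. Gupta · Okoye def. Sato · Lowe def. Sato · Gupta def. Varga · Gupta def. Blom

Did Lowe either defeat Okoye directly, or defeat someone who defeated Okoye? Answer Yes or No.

No

Lowe did not beat Okoye directly.
Lowe beat Gupta, Sato, but each of them lost to Okoye. No two-step path.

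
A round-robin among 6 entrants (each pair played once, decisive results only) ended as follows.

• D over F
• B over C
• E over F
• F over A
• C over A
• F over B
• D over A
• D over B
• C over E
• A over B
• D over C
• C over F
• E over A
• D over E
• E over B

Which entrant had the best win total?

D

Win totals: A 1, B 1, C 3, D 5, E 3, F 2.
D leads with 5 wins (next highest: 3).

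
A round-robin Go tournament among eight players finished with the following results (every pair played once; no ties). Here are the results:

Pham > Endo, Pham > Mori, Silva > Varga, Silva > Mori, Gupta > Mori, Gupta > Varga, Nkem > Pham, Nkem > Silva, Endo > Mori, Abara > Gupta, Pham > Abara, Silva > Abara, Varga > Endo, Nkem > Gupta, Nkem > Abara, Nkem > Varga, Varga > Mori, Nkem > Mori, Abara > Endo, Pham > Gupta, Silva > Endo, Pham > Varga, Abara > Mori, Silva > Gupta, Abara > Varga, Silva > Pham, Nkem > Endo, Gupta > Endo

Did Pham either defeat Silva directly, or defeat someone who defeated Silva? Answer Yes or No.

Pham did not beat Silva directly.
Pham beat Abara, Gupta, Mori, Endo, Varga, but each of them lost to Silva. No two-step path.

No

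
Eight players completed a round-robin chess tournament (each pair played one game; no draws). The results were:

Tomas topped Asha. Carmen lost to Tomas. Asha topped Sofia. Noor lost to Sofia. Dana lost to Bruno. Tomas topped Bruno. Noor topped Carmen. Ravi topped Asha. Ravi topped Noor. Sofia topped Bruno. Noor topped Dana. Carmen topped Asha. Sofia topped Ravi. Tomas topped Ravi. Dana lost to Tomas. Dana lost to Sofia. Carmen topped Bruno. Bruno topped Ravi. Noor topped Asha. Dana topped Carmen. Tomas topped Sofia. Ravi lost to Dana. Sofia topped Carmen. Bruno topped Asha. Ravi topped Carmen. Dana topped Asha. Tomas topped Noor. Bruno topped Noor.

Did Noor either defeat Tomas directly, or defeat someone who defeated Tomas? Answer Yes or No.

Noor did not beat Tomas directly.
Noor beat Asha, Dana, Carmen, but each of them lost to Tomas. No two-step path.

No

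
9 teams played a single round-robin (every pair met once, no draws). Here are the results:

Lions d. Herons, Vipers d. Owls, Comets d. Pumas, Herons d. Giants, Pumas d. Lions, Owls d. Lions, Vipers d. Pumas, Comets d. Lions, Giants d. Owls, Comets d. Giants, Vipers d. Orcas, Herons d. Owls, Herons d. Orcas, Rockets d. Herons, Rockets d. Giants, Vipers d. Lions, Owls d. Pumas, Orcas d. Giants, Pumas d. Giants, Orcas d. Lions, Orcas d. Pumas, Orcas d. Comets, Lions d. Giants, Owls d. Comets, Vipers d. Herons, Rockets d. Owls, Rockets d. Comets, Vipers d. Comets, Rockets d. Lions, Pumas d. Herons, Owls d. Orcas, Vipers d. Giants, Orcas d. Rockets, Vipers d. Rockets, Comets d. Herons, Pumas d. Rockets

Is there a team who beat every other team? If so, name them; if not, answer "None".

Vipers

Vipers has 8 wins out of 8 opponents — a perfect record.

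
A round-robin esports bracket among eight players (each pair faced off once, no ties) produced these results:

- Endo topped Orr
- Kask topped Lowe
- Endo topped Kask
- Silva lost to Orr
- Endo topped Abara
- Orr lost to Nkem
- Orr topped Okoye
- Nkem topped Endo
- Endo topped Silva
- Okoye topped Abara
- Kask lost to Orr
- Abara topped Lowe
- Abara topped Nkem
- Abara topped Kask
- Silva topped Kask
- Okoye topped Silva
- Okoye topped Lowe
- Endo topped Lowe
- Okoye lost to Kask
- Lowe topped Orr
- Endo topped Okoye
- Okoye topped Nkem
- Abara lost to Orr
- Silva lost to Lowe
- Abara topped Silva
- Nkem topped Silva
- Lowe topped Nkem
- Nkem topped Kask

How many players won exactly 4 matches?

Win totals: Nkem 4, Okoye 4, Lowe 3, Kask 2, Orr 4, Abara 4, Endo 6, Silva 1.
Exactly 4: Nkem, Okoye, Orr, Abara — 4 players.

4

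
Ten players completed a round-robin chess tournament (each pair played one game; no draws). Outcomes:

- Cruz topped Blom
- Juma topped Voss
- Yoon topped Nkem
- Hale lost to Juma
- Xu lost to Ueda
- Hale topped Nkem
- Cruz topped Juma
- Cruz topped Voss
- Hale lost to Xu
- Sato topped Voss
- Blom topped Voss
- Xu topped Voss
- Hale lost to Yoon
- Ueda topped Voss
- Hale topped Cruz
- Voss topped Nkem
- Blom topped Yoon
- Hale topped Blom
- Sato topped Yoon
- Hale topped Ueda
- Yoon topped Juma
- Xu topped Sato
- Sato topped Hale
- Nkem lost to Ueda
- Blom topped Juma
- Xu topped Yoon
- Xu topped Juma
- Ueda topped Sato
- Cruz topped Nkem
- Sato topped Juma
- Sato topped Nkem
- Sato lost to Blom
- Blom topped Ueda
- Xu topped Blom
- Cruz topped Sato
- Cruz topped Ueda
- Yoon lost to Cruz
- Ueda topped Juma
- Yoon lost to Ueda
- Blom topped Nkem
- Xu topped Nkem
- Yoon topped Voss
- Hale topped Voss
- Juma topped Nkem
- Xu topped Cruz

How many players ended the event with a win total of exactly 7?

Win totals: Xu 8, Voss 1, Nkem 0, Cruz 7, Sato 5, Hale 5, Blom 6, Yoon 4, Juma 3, Ueda 6.
Exactly 7: Cruz — 1 player.

1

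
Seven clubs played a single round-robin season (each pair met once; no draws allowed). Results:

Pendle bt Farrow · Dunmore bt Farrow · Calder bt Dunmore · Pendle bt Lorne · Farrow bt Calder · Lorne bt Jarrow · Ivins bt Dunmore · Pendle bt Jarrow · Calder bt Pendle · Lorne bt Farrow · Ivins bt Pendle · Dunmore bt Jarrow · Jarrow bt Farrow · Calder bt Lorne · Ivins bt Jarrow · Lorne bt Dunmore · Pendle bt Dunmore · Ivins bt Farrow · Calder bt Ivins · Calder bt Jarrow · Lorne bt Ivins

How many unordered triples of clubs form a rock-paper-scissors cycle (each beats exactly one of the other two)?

6

Win totals: Farrow 1, Jarrow 1, Ivins 4, Dunmore 2, Lorne 4, Calder 5, Pendle 4.
A club with w wins dominates both others in C(w,2) triples; summing gives 0 + 0 + 6 + 1 + 6 + 10 + 6 = 29 transitive triples.
Total triples C(7,3) = 35, so cyclic triples = 35 − 29 = 6.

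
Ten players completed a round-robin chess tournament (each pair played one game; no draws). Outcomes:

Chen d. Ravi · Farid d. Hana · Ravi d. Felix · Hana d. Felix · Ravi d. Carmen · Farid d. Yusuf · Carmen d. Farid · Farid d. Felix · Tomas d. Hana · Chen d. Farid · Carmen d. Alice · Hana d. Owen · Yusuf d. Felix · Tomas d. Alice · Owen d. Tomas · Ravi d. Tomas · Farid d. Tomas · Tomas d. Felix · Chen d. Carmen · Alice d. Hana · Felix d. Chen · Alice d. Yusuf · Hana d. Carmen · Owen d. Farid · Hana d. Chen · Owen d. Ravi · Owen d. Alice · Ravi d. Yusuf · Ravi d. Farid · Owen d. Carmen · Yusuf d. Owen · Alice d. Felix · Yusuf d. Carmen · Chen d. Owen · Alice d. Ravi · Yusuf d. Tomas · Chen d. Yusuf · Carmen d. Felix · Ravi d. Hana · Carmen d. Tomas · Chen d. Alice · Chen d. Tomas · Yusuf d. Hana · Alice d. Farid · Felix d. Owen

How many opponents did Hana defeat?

Hana's results: beat Felix, Carmen, Owen, Chen; lost to Farid, Tomas, Alice, Ravi, Yusuf.
That is 4 wins.

4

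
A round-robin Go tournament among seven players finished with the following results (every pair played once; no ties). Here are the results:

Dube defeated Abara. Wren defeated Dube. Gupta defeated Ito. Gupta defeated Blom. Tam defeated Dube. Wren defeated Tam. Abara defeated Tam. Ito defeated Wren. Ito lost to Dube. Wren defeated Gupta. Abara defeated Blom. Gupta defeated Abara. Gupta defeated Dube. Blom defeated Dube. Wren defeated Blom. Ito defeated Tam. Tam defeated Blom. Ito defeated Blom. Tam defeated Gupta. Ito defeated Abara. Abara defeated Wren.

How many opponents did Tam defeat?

Tam's results: beat Gupta, Blom, Dube; lost to Abara, Ito, Wren.
That is 3 wins.

3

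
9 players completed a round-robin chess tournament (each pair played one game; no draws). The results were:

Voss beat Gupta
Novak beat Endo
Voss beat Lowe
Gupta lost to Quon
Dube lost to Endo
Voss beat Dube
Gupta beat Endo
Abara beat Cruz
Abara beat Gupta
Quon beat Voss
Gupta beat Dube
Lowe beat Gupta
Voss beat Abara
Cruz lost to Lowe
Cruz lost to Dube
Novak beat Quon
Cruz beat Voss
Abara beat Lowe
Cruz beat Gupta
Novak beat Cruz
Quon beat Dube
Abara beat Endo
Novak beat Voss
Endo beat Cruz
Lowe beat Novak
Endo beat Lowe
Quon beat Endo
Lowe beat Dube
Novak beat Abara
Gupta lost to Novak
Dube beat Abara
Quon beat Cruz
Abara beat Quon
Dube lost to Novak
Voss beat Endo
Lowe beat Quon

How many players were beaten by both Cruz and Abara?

1

Cruz beat: Voss, Gupta.
Abara beat: Quon, Gupta, Endo, Lowe, Cruz.
Both beat: Gupta — 1.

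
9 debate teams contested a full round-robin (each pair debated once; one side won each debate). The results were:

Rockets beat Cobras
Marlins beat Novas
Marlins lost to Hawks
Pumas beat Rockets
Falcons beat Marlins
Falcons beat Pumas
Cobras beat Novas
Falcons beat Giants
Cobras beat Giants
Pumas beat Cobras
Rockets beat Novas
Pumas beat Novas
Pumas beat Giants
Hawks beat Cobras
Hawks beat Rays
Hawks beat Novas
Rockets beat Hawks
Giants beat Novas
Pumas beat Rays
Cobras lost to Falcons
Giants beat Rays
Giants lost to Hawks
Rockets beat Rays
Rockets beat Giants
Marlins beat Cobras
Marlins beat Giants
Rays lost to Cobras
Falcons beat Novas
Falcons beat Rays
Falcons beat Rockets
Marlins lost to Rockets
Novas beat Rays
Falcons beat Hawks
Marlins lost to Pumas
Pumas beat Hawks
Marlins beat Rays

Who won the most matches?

Win totals: Rockets 6, Marlins 4, Novas 1, Rays 0, Giants 2, Hawks 5, Pumas 7, Cobras 3, Falcons 8.
Falcons leads with 8 wins (next highest: 7).

Falcons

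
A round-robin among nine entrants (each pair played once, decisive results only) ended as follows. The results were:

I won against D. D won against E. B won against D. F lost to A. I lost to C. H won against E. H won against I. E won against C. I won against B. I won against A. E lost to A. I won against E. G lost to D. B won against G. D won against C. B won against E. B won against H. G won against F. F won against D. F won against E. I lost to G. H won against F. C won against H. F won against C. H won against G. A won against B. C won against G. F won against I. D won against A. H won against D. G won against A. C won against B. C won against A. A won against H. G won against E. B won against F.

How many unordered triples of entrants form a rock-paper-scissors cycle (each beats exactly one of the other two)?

Win totals: A 4, B 5, C 5, D 4, E 1, F 4, G 4, H 5, I 4.
An entrant with w wins dominates both others in C(w,2) triples; summing gives 6 + 10 + 10 + 6 + 0 + 6 + 6 + 10 + 6 = 60 transitive triples.
Total triples C(9,3) = 84, so cyclic triples = 84 − 60 = 24.

24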